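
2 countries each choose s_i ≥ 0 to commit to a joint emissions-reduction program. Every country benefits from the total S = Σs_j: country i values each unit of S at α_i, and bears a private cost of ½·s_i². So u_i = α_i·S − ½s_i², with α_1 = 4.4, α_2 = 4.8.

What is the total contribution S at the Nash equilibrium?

Country i's FOC: ∂u_i/∂s_i = α_i − s_i = 0, so s_i* = α_i.
NE contributions = (4.4, 4.8); S = 9.2.

9.2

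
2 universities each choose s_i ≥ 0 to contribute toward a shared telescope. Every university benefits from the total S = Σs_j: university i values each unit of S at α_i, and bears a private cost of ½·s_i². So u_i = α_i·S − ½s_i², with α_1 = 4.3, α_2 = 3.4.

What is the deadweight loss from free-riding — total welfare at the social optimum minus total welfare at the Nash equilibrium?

15.025

University i's FOC: ∂u_i/∂s_i = α_i − s_i = 0, so s_i* = α_i.
NE contributions = (4.3, 3.4); S = 7.7.
W^NE = (Σα)·S − ½Σα_i² = 7.7² − ½·30.05 = 44.265.
Planner sets s_i = Σα_j = 7.7 for every i, so S^SO = 2·7.7 = 15.4.
W^SO = (Σα)·S^SO − ½·2·(Σα)² = (2/2)·7.7² = 59.29.
Deadweight loss = W^SO − W^NE = 15.025.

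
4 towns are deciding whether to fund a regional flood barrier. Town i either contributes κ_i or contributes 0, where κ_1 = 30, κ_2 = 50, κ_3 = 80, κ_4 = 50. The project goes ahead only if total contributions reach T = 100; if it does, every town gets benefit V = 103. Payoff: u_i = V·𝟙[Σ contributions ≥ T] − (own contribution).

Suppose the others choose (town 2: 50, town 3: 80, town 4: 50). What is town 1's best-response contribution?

Others' total = 180 ≥ 100; contributing adds cost 30 for no extra benefit.
Best response: 0.

0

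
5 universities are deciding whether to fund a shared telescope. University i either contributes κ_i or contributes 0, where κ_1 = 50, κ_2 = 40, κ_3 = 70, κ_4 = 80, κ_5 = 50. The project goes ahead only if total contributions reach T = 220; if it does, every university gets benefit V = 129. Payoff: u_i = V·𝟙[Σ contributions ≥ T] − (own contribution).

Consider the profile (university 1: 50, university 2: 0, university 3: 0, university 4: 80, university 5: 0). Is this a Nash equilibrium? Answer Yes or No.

Total = 130 < 220: not provided.
University 1 (pledges 50, payoff -50): dropping to 0 → total 80, payoff 0. Profitable deviation.

No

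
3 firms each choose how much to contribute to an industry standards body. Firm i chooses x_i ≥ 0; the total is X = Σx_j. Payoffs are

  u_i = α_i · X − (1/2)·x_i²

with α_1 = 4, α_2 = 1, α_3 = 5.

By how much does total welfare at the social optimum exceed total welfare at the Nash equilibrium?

71

Firm i's FOC: ∂u_i/∂x_i = α_i − x_i = 0, so x_i* = α_i.
NE contributions = (4, 1, 5); X = 10.
W^NE = (Σα)·X − ½Σα_i² = 10² − ½·42 = 79.
Planner sets x_i = Σα_j = 10 for every i, so X^SO = 3·10 = 30.
W^SO = (Σα)·X^SO − ½·3·(Σα)² = (3/2)·10² = 150.
Deadweight loss = W^SO − W^NE = 71.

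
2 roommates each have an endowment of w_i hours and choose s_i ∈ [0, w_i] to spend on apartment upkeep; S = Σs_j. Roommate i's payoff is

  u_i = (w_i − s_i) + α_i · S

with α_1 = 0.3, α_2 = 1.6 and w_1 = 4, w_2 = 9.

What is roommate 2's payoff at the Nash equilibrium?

14.4

∂u_i/∂s_i = α_i − 1, so roommate i contributes w_i if α_i > 1, else 0.
α_i > 1 for i ∈ {2}; NE contributions (0, 9), S = 9.
u_2 = (9 − 9) + 1.6·9 = 14.4.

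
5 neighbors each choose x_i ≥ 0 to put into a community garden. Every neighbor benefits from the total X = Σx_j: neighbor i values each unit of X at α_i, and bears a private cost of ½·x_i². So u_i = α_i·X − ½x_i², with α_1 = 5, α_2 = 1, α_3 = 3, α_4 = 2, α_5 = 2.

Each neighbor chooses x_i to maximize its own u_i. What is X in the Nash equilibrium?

Neighbor i's FOC: ∂u_i/∂x_i = α_i − x_i = 0, so x_i* = α_i.
NE contributions = (5, 1, 3, 2, 2); X = 13.

13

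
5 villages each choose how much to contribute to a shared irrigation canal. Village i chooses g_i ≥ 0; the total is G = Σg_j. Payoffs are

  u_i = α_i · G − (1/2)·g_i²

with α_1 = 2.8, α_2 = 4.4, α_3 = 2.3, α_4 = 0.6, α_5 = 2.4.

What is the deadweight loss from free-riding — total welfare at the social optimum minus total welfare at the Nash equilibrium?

253.68

Village i's FOC: ∂u_i/∂g_i = α_i − g_i = 0, so g_i* = α_i.
NE contributions = (2.8, 4.4, 2.3, 0.6, 2.4); G = 12.5.
W^NE = (Σα)·G − ½Σα_i² = 12.5² − ½·38.61 = 136.945.
Planner sets g_i = Σα_j = 12.5 for every i, so G^SO = 5·12.5 = 62.5.
W^SO = (Σα)·G^SO − ½·5·(Σα)² = (5/2)·12.5² = 390.625.
Deadweight loss = W^SO − W^NE = 253.68.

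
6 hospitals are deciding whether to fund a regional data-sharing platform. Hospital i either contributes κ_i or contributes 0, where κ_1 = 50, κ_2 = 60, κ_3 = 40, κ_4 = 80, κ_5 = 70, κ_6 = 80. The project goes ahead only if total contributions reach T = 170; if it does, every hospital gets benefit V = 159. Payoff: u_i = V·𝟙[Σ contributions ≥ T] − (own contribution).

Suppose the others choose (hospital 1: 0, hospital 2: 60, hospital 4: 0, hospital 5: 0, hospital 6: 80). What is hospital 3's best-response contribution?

40

Others' total = 140. Contributing 40 brings total to 180 ≥ 170: gain V − κ_3 = 119.
Best response: 40.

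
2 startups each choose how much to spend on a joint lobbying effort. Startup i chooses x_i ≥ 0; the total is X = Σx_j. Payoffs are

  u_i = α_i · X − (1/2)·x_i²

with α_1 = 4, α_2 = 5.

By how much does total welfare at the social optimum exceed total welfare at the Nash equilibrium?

Startup i's FOC: ∂u_i/∂x_i = α_i − x_i = 0, so x_i* = α_i.
NE contributions = (4, 5); X = 9.
W^NE = (Σα)·X − ½Σα_i² = 9² − ½·41 = 60.5.
Planner sets x_i = Σα_j = 9 for every i, so X^SO = 2·9 = 18.
W^SO = (Σα)·X^SO − ½·2·(Σα)² = (2/2)·9² = 81.
Deadweight loss = W^SO − W^NE = 20.5.

20.5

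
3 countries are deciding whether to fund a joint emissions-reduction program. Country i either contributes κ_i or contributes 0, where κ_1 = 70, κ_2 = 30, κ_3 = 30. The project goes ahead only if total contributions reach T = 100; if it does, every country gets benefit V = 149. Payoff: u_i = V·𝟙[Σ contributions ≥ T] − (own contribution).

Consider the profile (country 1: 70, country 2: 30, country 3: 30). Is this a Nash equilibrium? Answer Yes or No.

Total = 130 ≥ 100: provided.
Country 1 (pledges 70, payoff 79): dropping to 0 → total 60, payoff 0. No gain.
Country 2 (pledges 30, payoff 119): dropping to 0 → total 100, payoff 149. Profitable deviation.

No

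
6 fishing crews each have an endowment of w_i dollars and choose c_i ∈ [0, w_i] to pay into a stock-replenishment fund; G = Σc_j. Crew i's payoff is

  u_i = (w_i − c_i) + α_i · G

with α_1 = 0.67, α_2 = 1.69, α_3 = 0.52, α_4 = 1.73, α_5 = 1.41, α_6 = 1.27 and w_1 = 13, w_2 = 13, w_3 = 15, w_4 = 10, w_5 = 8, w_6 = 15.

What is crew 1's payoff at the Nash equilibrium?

43.82

∂u_i/∂c_i = α_i − 1, so crew i contributes w_i if α_i > 1, else 0.
α_i > 1 for i ∈ {2, 4, 5, 6}; NE contributions (0, 13, 0, 10, 8, 15), G = 46.
u_1 = (13 − 0) + 0.67·46 = 43.82.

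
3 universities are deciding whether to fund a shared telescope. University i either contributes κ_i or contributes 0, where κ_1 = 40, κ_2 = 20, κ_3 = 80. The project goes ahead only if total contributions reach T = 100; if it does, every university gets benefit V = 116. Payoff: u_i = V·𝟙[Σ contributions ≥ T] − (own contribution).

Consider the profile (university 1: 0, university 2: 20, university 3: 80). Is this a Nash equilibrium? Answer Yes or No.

Total = 100 ≥ 100: provided.
University 1 (pledges 0, payoff 116): pledging 40 → total 140, payoff 76. No gain.
University 2 (pledges 20, payoff 96): dropping to 0 → total 80, payoff 0. No gain.
University 3 (pledges 80, payoff 36): dropping to 0 → total 20, payoff 0. No gain.

Yes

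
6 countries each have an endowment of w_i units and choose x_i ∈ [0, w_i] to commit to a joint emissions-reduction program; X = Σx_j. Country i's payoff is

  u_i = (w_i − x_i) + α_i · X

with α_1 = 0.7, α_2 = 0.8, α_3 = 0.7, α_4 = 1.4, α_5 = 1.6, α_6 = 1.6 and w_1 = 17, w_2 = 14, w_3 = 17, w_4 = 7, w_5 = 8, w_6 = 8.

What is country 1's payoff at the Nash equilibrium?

33.1

∂u_i/∂x_i = α_i − 1, so country i contributes w_i if α_i > 1, else 0.
α_i > 1 for i ∈ {4, 5, 6}; NE contributions (0, 0, 0, 7, 8, 8), X = 23.
u_1 = (17 − 0) + 0.7·23 = 33.1.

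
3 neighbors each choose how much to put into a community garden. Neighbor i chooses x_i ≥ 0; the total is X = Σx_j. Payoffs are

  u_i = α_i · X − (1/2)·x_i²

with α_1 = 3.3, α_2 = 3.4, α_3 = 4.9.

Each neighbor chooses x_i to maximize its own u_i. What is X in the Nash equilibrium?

Neighbor i's FOC: ∂u_i/∂x_i = α_i − x_i = 0, so x_i* = α_i.
NE contributions = (3.3, 3.4, 4.9); X = 11.6.

11.6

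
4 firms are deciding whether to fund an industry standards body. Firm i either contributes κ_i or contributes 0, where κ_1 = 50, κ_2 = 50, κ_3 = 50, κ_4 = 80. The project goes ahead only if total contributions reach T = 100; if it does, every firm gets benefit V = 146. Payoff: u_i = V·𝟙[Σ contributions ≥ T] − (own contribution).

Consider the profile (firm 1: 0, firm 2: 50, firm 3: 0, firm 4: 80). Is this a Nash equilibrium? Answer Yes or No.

Total = 130 ≥ 100: provided.
Firm 1 (pledges 0, payoff 146): pledging 50 → total 180, payoff 96. No gain.
Firm 2 (pledges 50, payoff 96): dropping to 0 → total 80, payoff 0. No gain.
Firm 3 (pledges 0, payoff 146): pledging 50 → total 180, payoff 96. No gain.
Firm 4 (pledges 80, payoff 66): dropping to 0 → total 50, payoff 0. No gain.

Yes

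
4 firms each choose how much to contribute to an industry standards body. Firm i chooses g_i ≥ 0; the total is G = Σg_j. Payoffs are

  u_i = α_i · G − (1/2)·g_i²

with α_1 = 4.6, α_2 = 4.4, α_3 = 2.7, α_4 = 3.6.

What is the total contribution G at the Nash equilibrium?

15.3

Firm i's FOC: ∂u_i/∂g_i = α_i − g_i = 0, so g_i* = α_i.
NE contributions = (4.6, 4.4, 2.7, 3.6); G = 15.3.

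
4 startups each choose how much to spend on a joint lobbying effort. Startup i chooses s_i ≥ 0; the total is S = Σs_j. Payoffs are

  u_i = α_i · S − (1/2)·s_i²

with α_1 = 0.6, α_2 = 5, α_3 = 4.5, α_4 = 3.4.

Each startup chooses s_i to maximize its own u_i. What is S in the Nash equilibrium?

Startup i's FOC: ∂u_i/∂s_i = α_i − s_i = 0, so s_i* = α_i.
NE contributions = (0.6, 5, 4.5, 3.4); S = 13.5.

13.5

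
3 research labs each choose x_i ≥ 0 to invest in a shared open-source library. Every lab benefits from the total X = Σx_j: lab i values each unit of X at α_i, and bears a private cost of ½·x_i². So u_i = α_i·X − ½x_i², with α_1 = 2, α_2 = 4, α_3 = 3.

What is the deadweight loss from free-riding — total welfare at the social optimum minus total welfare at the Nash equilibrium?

55

Lab i's FOC: ∂u_i/∂x_i = α_i − x_i = 0, so x_i* = α_i.
NE contributions = (2, 4, 3); X = 9.
W^NE = (Σα)·X − ½Σα_i² = 9² − ½·29 = 66.5.
Planner sets x_i = Σα_j = 9 for every i, so X^SO = 3·9 = 27.
W^SO = (Σα)·X^SO − ½·3·(Σα)² = (3/2)·9² = 121.5.
Deadweight loss = W^SO − W^NE = 55.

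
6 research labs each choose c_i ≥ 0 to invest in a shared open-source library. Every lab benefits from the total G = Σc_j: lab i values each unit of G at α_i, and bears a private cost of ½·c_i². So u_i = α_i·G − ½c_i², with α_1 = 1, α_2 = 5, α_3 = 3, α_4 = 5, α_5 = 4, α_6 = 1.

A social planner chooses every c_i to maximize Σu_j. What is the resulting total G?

114

Planner FOC: ∂(Σu_j)/∂c_i = (Σα_j) − c_i = 0, so c_i^SO = Σα_j = 19 for every i; G^SO = 114.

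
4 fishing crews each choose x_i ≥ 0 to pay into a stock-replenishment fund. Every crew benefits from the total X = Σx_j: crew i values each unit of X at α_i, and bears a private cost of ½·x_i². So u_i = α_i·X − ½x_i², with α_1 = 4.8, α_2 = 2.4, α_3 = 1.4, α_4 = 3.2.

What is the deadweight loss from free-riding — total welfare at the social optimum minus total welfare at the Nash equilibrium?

Crew i's FOC: ∂u_i/∂x_i = α_i − x_i = 0, so x_i* = α_i.
NE contributions = (4.8, 2.4, 1.4, 3.2); X = 11.8.
W^NE = (Σα)·X − ½Σα_i² = 11.8² − ½·41 = 118.74.
Planner sets x_i = Σα_j = 11.8 for every i, so X^SO = 4·11.8 = 47.2.
W^SO = (Σα)·X^SO − ½·4·(Σα)² = (4/2)·11.8² = 278.48.
Deadweight loss = W^SO − W^NE = 159.74.

159.74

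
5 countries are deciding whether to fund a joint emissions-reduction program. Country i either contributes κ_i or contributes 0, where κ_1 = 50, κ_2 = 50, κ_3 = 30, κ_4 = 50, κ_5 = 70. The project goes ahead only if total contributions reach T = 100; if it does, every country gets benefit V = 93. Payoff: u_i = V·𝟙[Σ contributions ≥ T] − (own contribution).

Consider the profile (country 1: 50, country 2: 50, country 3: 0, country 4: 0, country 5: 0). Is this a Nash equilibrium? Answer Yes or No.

Total = 100 ≥ 100: provided.
Country 1 (pledges 50, payoff 43): dropping to 0 → total 50, payoff 0. No gain.
Country 2 (pledges 50, payoff 43): dropping to 0 → total 50, payoff 0. No gain.
Country 3 (pledges 0, payoff 93): pledging 30 → total 130, payoff 63. No gain.
Country 4 (pledges 0, payoff 93): pledging 50 → total 150, payoff 43. No gain.
Country 5 (pledges 0, payoff 93): pledging 70 → total 170, payoff 23. No gain.

Yes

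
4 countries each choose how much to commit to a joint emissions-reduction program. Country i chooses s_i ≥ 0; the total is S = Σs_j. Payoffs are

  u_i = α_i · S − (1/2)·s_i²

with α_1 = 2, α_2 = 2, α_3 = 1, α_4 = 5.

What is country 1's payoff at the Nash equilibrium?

Country i's FOC: ∂u_i/∂s_i = α_i − s_i = 0, so s_i* = α_i.
NE contributions = (2, 2, 1, 5); S = 10.
u_1 = α_1·S − ½·(s_1)² = 2·10 − ½·2² = 18.

18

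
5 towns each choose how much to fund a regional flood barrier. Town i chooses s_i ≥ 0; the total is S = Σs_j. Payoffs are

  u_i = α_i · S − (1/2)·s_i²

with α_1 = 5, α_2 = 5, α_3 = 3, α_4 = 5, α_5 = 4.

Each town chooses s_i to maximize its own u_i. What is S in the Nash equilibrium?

22

Town i's FOC: ∂u_i/∂s_i = α_i − s_i = 0, so s_i* = α_i.
NE contributions = (5, 5, 3, 5, 4); S = 22.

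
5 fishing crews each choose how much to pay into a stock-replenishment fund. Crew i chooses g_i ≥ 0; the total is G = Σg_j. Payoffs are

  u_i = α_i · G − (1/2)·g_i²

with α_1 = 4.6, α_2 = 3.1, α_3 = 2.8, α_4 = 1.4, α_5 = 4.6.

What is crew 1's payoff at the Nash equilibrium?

Crew i's FOC: ∂u_i/∂g_i = α_i − g_i = 0, so g_i* = α_i.
NE contributions = (4.6, 3.1, 2.8, 1.4, 4.6); G = 16.5.
u_1 = α_1·G − ½·(g_1)² = 4.6·16.5 − ½·4.6² = 65.32.

65.32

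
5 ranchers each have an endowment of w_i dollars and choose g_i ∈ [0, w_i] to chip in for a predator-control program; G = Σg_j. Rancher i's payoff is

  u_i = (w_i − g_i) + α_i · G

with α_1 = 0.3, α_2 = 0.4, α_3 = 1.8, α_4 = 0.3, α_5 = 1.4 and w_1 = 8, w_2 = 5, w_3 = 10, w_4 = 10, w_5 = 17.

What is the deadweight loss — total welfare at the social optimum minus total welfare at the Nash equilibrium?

∂u_i/∂g_i = α_i − 1, so rancher i contributes w_i if α_i > 1, else 0.
α_i > 1 for i ∈ {3, 5}; NE contributions (0, 0, 10, 0, 17), G = 27.
W^NE = Σw_i − G^NE + (Σα_i)·G^NE = 50 + 3.2·27 = 136.4.
Planner: ∂(Σu_j)/∂g_i = Σα_j − 1 = 3.2 > 0, so everyone contributes w_i; G^SO = 50, W^SO = 50 + 3.2·50 = 210.
Deadweight loss = 73.6.

73.6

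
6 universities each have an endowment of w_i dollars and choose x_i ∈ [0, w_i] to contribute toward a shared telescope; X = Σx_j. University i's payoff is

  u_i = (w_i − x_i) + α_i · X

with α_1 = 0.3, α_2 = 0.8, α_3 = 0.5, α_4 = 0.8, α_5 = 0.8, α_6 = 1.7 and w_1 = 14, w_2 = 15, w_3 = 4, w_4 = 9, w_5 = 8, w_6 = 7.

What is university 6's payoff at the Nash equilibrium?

11.9

∂u_i/∂x_i = α_i − 1, so university i contributes w_i if α_i > 1, else 0.
α_i > 1 for i ∈ {6}; NE contributions (0, 0, 0, 0, 0, 7), X = 7.
u_6 = (7 − 7) + 1.7·7 = 11.9.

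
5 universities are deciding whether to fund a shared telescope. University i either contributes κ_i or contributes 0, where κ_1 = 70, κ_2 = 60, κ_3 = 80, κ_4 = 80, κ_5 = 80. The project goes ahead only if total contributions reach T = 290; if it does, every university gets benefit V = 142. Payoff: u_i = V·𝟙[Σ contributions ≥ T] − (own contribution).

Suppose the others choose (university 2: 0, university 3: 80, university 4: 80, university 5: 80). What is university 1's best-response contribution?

Others' total = 240. Contributing 70 brings total to 310 ≥ 290: gain V − κ_1 = 72.
Best response: 70.

70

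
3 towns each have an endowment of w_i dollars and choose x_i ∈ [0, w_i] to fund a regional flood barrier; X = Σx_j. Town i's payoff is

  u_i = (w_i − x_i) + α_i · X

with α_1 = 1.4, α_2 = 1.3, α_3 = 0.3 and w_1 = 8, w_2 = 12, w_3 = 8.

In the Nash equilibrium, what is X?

20

∂u_i/∂x_i = α_i − 1, so town i contributes w_i if α_i > 1, else 0.
α_i > 1 for i ∈ {1, 2}; NE contributions (8, 12, 0), X = 20.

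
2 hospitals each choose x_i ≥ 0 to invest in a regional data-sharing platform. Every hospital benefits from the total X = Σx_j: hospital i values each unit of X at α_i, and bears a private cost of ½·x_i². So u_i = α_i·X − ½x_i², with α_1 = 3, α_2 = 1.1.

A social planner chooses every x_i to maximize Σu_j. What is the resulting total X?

8.2

Planner FOC: ∂(Σu_j)/∂x_i = (Σα_j) − x_i = 0, so x_i^SO = Σα_j = 4.1 for every i; X^SO = 8.2.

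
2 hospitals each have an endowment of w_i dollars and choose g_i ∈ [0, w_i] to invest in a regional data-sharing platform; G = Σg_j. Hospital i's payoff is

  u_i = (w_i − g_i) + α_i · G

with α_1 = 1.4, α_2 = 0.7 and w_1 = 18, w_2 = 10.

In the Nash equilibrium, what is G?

∂u_i/∂g_i = α_i − 1, so hospital i contributes w_i if α_i > 1, else 0.
α_i > 1 for i ∈ {1}; NE contributions (18, 0), G = 18.

18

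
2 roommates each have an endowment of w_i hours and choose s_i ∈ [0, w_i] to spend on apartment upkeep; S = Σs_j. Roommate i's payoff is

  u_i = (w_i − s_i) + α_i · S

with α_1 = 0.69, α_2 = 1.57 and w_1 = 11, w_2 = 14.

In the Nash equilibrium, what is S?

∂u_i/∂s_i = α_i − 1, so roommate i contributes w_i if α_i > 1, else 0.
α_i > 1 for i ∈ {2}; NE contributions (0, 14), S = 14.

14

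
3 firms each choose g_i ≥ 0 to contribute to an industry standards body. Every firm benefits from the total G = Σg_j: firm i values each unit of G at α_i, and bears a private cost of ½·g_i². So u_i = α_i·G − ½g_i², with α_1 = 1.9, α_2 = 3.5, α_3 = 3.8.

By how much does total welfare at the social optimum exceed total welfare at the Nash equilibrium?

Firm i's FOC: ∂u_i/∂g_i = α_i − g_i = 0, so g_i* = α_i.
NE contributions = (1.9, 3.5, 3.8); G = 9.2.
W^NE = (Σα)·G − ½Σα_i² = 9.2² − ½·30.3 = 69.49.
Planner sets g_i = Σα_j = 9.2 for every i, so G^SO = 3·9.2 = 27.6.
W^SO = (Σα)·G^SO − ½·3·(Σα)² = (3/2)·9.2² = 126.96.
Deadweight loss = W^SO − W^NE = 57.47.

57.47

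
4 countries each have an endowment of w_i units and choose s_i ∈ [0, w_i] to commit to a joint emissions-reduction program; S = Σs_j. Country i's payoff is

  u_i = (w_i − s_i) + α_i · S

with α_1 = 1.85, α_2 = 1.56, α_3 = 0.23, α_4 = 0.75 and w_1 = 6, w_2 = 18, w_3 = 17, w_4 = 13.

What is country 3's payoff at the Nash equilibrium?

22.52

∂u_i/∂s_i = α_i − 1, so country i contributes w_i if α_i > 1, else 0.
α_i > 1 for i ∈ {1, 2}; NE contributions (6, 18, 0, 0), S = 24.
u_3 = (17 − 0) + 0.23·24 = 22.52.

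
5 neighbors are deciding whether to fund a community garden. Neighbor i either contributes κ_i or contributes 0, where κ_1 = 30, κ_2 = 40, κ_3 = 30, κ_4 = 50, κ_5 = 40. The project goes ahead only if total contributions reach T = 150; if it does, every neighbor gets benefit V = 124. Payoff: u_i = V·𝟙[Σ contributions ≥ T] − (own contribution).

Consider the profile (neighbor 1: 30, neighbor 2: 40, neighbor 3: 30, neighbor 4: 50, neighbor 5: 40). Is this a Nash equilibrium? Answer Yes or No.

Total = 190 ≥ 150: provided.
Neighbor 1 (pledges 30, payoff 94): dropping to 0 → total 160, payoff 124. Profitable deviation.

No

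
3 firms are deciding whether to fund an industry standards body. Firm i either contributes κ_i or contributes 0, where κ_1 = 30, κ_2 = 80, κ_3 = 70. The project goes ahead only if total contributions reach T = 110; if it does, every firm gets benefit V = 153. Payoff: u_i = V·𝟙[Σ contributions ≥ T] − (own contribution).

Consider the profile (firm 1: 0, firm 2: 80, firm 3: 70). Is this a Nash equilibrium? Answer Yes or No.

Yes

Total = 150 ≥ 110: provided.
Firm 1 (pledges 0, payoff 153): pledging 30 → total 180, payoff 123. No gain.
Firm 2 (pledges 80, payoff 73): dropping to 0 → total 70, payoff 0. No gain.
Firm 3 (pledges 70, payoff 83): dropping to 0 → total 80, payoff 0. No gain.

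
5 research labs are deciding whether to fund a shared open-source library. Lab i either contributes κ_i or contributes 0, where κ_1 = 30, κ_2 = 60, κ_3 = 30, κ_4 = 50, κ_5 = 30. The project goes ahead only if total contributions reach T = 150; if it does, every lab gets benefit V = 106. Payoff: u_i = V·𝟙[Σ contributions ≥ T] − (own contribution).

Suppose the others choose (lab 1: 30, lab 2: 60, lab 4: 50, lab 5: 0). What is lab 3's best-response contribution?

30

Others' total = 140. Contributing 30 brings total to 170 ≥ 150: gain V − κ_3 = 76.
Best response: 30.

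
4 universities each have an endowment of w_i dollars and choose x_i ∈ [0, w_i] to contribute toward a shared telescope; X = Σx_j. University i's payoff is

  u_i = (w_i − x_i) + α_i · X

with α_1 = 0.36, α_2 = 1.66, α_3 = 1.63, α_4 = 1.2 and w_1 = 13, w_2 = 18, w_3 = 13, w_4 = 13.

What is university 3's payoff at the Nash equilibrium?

∂u_i/∂x_i = α_i − 1, so university i contributes w_i if α_i > 1, else 0.
α_i > 1 for i ∈ {2, 3, 4}; NE contributions (0, 18, 13, 13), X = 44.
u_3 = (13 − 13) + 1.63·44 = 71.72.

71.72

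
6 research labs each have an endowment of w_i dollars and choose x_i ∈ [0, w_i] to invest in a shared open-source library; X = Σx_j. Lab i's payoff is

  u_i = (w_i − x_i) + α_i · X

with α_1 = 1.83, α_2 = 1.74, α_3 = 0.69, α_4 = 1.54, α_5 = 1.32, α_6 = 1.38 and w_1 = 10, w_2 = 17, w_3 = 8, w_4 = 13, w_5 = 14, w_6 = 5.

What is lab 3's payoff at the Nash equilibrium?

∂u_i/∂x_i = α_i − 1, so lab i contributes w_i if α_i > 1, else 0.
α_i > 1 for i ∈ {1, 2, 4, 5, 6}; NE contributions (10, 17, 0, 13, 14, 5), X = 59.
u_3 = (8 − 0) + 0.69·59 = 48.71.

48.71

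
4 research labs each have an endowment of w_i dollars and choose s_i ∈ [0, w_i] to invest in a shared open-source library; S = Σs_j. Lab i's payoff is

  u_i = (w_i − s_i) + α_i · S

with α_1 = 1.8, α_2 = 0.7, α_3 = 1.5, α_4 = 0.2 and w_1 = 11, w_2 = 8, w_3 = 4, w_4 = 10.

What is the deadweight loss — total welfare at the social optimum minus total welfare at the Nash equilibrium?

∂u_i/∂s_i = α_i − 1, so lab i contributes w_i if α_i > 1, else 0.
α_i > 1 for i ∈ {1, 3}; NE contributions (11, 0, 4, 0), S = 15.
W^NE = Σw_i − S^NE + (Σα_i)·S^NE = 33 + 3.2·15 = 81.
Planner: ∂(Σu_j)/∂s_i = Σα_j − 1 = 3.2 > 0, so everyone contributes w_i; S^SO = 33, W^SO = 33 + 3.2·33 = 138.6.
Deadweight loss = 57.6.

57.6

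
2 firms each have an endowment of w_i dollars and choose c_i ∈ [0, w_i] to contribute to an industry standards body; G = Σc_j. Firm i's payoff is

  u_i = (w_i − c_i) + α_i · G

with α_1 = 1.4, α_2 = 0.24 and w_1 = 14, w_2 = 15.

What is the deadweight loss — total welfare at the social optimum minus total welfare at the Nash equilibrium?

9.6

∂u_i/∂c_i = α_i − 1, so firm i contributes w_i if α_i > 1, else 0.
α_i > 1 for i ∈ {1}; NE contributions (14, 0), G = 14.
W^NE = Σw_i − G^NE + (Σα_i)·G^NE = 29 + 0.64·14 = 37.96.
Planner: ∂(Σu_j)/∂c_i = Σα_j − 1 = 0.64 > 0, so everyone contributes w_i; G^SO = 29, W^SO = 29 + 0.64·29 = 47.56.
Deadweight loss = 9.6.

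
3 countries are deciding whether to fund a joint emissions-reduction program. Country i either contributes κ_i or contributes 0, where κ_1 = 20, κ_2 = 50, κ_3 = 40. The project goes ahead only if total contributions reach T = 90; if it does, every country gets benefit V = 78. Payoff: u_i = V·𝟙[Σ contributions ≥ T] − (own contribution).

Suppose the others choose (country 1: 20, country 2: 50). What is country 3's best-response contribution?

40

Others' total = 70. Contributing 40 brings total to 110 ≥ 90: gain V − κ_3 = 38.
Best response: 40.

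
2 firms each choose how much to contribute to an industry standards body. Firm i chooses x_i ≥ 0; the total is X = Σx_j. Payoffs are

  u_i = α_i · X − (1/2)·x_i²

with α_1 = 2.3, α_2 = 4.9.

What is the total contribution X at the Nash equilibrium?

7.2

Firm i's FOC: ∂u_i/∂x_i = α_i − x_i = 0, so x_i* = α_i.
NE contributions = (2.3, 4.9); X = 7.2.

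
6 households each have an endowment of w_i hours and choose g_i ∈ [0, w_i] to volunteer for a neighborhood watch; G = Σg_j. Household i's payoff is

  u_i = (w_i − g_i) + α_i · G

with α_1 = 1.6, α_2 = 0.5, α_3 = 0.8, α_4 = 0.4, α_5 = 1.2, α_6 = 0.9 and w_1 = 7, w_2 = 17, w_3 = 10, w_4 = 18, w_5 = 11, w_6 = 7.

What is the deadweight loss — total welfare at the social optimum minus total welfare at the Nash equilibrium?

∂u_i/∂g_i = α_i − 1, so household i contributes w_i if α_i > 1, else 0.
α_i > 1 for i ∈ {1, 5}; NE contributions (7, 0, 0, 0, 11, 0), G = 18.
W^NE = Σw_i − G^NE + (Σα_i)·G^NE = 70 + 4.4·18 = 149.2.
Planner: ∂(Σu_j)/∂g_i = Σα_j − 1 = 4.4 > 0, so everyone contributes w_i; G^SO = 70, W^SO = 70 + 4.4·70 = 378.
Deadweight loss = 228.8.

228.8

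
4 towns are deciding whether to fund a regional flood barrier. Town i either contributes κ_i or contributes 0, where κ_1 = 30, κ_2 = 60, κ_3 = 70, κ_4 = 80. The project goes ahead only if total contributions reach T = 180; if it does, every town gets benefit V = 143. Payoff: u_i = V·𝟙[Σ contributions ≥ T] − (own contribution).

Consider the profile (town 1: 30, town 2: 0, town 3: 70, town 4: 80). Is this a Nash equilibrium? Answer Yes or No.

Total = 180 ≥ 180: provided.
Town 1 (pledges 30, payoff 113): dropping to 0 → total 150, payoff 0. No gain.
Town 2 (pledges 0, payoff 143): pledging 60 → total 240, payoff 83. No gain.
Town 3 (pledges 70, payoff 73): dropping to 0 → total 110, payoff 0. No gain.
Town 4 (pledges 80, payoff 63): dropping to 0 → total 100, payoff 0. No gain.

Yes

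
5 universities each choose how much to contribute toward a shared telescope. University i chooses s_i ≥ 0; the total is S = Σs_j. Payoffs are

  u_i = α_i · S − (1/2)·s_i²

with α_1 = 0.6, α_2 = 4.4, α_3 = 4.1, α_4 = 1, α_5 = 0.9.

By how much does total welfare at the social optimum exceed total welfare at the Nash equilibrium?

University i's FOC: ∂u_i/∂s_i = α_i − s_i = 0, so s_i* = α_i.
NE contributions = (0.6, 4.4, 4.1, 1, 0.9); S = 11.
W^NE = (Σα)·S − ½Σα_i² = 11² − ½·38.34 = 101.83.
Planner sets s_i = Σα_j = 11 for every i, so S^SO = 5·11 = 55.
W^SO = (Σα)·S^SO − ½·5·(Σα)² = (5/2)·11² = 302.5.
Deadweight loss = W^SO − W^NE = 200.67.

200.67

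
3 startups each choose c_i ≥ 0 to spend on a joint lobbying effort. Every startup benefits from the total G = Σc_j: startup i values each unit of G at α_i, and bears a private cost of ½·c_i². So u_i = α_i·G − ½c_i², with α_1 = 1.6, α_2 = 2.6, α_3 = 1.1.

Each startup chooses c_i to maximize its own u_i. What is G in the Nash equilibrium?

Startup i's FOC: ∂u_i/∂c_i = α_i − c_i = 0, so c_i* = α_i.
NE contributions = (1.6, 2.6, 1.1); G = 5.3.

5.3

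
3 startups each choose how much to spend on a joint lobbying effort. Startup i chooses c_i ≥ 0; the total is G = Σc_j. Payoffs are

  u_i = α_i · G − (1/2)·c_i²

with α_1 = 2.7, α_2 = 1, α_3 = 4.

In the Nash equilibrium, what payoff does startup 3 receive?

22.8

Startup i's FOC: ∂u_i/∂c_i = α_i − c_i = 0, so c_i* = α_i.
NE contributions = (2.7, 1, 4); G = 7.7.
u_3 = α_3·G − ½·(c_3)² = 4·7.7 − ½·4² = 22.8.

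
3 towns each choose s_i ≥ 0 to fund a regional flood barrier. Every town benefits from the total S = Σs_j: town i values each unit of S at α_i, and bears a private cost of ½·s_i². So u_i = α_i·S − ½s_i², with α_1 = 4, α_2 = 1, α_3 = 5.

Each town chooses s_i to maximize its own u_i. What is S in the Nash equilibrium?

10

Town i's FOC: ∂u_i/∂s_i = α_i − s_i = 0, so s_i* = α_i.
NE contributions = (4, 1, 5); S = 10.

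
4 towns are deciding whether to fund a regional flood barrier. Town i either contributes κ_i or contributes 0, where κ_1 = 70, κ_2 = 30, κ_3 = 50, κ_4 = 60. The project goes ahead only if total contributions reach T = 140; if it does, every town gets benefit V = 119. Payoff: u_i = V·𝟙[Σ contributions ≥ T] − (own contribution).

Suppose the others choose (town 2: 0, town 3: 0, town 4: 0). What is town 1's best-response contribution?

Others' total = 0. Even contributing 70 gives 70 < 140: no benefit either way.
Best response: 0.

0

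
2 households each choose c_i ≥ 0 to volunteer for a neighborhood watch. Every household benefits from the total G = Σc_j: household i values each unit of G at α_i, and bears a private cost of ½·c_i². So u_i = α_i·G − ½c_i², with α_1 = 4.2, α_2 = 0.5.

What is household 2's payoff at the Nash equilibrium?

Household i's FOC: ∂u_i/∂c_i = α_i − c_i = 0, so c_i* = α_i.
NE contributions = (4.2, 0.5); G = 4.7.
u_2 = α_2·G − ½·(c_2)² = 0.5·4.7 − ½·0.5² = 2.225.

2.225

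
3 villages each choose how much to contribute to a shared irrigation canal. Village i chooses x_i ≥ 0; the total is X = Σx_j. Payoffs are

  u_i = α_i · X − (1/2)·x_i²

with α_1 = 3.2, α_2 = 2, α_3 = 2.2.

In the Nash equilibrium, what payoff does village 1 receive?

Village i's FOC: ∂u_i/∂x_i = α_i − x_i = 0, so x_i* = α_i.
NE contributions = (3.2, 2, 2.2); X = 7.4.
u_1 = α_1·X − ½·(x_1)² = 3.2·7.4 − ½·3.2² = 18.56.

18.56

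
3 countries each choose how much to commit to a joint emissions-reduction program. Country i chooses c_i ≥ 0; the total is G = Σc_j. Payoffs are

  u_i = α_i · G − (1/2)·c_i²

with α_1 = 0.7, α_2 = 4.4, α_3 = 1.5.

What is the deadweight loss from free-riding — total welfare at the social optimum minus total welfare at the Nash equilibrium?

32.83

Country i's FOC: ∂u_i/∂c_i = α_i − c_i = 0, so c_i* = α_i.
NE contributions = (0.7, 4.4, 1.5); G = 6.6.
W^NE = (Σα)·G − ½Σα_i² = 6.6² − ½·22.1 = 32.51.
Planner sets c_i = Σα_j = 6.6 for every i, so G^SO = 3·6.6 = 19.8.
W^SO = (Σα)·G^SO − ½·3·(Σα)² = (3/2)·6.6² = 65.34.
Deadweight loss = W^SO − W^NE = 32.83.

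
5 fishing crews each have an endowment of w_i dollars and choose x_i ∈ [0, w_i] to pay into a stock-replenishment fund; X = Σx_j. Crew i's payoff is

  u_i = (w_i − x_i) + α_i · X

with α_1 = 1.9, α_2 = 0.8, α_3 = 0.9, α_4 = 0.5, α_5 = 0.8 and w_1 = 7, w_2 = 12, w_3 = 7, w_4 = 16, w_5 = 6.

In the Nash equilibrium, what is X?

7

∂u_i/∂x_i = α_i − 1, so crew i contributes w_i if α_i > 1, else 0.
α_i > 1 for i ∈ {1}; NE contributions (7, 0, 0, 0, 0), X = 7.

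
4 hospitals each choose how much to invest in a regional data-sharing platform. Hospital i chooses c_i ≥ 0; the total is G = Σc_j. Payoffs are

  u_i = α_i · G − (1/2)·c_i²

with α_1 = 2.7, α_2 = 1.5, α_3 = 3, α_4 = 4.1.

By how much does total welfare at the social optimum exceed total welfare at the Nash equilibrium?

145.365

Hospital i's FOC: ∂u_i/∂c_i = α_i − c_i = 0, so c_i* = α_i.
NE contributions = (2.7, 1.5, 3, 4.1); G = 11.3.
W^NE = (Σα)·G − ½Σα_i² = 11.3² − ½·35.35 = 110.015.
Planner sets c_i = Σα_j = 11.3 for every i, so G^SO = 4·11.3 = 45.2.
W^SO = (Σα)·G^SO − ½·4·(Σα)² = (4/2)·11.3² = 255.38.
Deadweight loss = W^SO − W^NE = 145.365.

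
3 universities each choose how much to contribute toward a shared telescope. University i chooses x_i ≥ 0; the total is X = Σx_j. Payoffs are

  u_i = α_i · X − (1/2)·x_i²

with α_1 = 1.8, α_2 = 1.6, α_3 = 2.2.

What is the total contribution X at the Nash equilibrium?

University i's FOC: ∂u_i/∂x_i = α_i − x_i = 0, so x_i* = α_i.
NE contributions = (1.8, 1.6, 2.2); X = 5.6.

5.6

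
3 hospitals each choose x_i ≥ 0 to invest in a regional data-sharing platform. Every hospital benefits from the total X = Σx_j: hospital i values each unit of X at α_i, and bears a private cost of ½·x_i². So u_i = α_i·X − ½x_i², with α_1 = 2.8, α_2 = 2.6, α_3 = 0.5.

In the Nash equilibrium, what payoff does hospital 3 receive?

2.825

Hospital i's FOC: ∂u_i/∂x_i = α_i − x_i = 0, so x_i* = α_i.
NE contributions = (2.8, 2.6, 0.5); X = 5.9.
u_3 = α_3·X − ½·(x_3)² = 0.5·5.9 − ½·0.5² = 2.825.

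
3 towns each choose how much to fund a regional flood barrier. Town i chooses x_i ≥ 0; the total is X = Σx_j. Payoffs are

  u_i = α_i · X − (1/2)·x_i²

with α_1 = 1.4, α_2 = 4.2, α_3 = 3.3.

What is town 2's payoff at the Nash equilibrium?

Town i's FOC: ∂u_i/∂x_i = α_i − x_i = 0, so x_i* = α_i.
NE contributions = (1.4, 4.2, 3.3); X = 8.9.
u_2 = α_2·X − ½·(x_2)² = 4.2·8.9 − ½·4.2² = 28.56.

28.56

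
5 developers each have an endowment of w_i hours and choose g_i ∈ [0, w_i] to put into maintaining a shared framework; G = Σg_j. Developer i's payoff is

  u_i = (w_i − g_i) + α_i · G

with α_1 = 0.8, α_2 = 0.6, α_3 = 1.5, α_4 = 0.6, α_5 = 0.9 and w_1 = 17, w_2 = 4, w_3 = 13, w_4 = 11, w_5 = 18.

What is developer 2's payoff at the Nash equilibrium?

11.8

∂u_i/∂g_i = α_i − 1, so developer i contributes w_i if α_i > 1, else 0.
α_i > 1 for i ∈ {3}; NE contributions (0, 0, 13, 0, 0), G = 13.
u_2 = (4 − 0) + 0.6·13 = 11.8.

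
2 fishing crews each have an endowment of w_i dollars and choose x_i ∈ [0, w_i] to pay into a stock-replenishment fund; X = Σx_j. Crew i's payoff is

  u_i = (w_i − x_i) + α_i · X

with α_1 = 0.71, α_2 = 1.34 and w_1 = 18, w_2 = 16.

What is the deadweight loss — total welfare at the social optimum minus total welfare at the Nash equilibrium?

18.9

∂u_i/∂x_i = α_i − 1, so crew i contributes w_i if α_i > 1, else 0.
α_i > 1 for i ∈ {2}; NE contributions (0, 16), X = 16.
W^NE = Σw_i − X^NE + (Σα_i)·X^NE = 34 + 1.05·16 = 50.8.
Planner: ∂(Σu_j)/∂x_i = Σα_j − 1 = 1.05 > 0, so everyone contributes w_i; X^SO = 34, W^SO = 34 + 1.05·34 = 69.7.
Deadweight loss = 18.9.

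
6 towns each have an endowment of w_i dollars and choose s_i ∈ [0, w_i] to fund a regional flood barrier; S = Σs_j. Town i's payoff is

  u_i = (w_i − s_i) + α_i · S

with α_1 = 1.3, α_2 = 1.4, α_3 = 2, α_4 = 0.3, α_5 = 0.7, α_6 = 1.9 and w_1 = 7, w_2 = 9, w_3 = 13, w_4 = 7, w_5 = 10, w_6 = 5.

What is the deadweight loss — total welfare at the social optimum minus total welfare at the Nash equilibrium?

∂u_i/∂s_i = α_i − 1, so town i contributes w_i if α_i > 1, else 0.
α_i > 1 for i ∈ {1, 2, 3, 6}; NE contributions (7, 9, 13, 0, 0, 5), S = 34.
W^NE = Σw_i − S^NE + (Σα_i)·S^NE = 51 + 6.6·34 = 275.4.
Planner: ∂(Σu_j)/∂s_i = Σα_j − 1 = 6.6 > 0, so everyone contributes w_i; S^SO = 51, W^SO = 51 + 6.6·51 = 387.6.
Deadweight loss = 112.2.

112.2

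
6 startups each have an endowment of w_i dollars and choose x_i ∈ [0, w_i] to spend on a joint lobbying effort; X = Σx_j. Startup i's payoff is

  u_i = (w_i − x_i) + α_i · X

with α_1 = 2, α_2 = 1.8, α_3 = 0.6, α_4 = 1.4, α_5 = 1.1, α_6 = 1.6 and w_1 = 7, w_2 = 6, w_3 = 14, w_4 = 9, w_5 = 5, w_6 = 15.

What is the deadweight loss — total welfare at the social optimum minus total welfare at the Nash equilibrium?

∂u_i/∂x_i = α_i − 1, so startup i contributes w_i if α_i > 1, else 0.
α_i > 1 for i ∈ {1, 2, 4, 5, 6}; NE contributions (7, 6, 0, 9, 5, 15), X = 42.
W^NE = Σw_i − X^NE + (Σα_i)·X^NE = 56 + 7.5·42 = 371.
Planner: ∂(Σu_j)/∂x_i = Σα_j − 1 = 7.5 > 0, so everyone contributes w_i; X^SO = 56, W^SO = 56 + 7.5·56 = 476.
Deadweight loss = 105.

105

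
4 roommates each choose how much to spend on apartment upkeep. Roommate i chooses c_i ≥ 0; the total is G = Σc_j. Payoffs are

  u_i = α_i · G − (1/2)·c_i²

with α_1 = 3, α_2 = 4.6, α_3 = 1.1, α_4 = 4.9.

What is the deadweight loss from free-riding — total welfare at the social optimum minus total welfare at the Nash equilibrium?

Roommate i's FOC: ∂u_i/∂c_i = α_i − c_i = 0, so c_i* = α_i.
NE contributions = (3, 4.6, 1.1, 4.9); G = 13.6.
W^NE = (Σα)·G − ½Σα_i² = 13.6² − ½·55.38 = 157.27.
Planner sets c_i = Σα_j = 13.6 for every i, so G^SO = 4·13.6 = 54.4.
W^SO = (Σα)·G^SO − ½·4·(Σα)² = (4/2)·13.6² = 369.92.
Deadweight loss = W^SO − W^NE = 212.65.

212.65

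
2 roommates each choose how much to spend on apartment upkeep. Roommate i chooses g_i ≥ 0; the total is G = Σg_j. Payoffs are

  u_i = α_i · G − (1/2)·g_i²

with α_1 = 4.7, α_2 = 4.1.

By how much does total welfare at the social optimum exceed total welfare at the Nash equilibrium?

Roommate i's FOC: ∂u_i/∂g_i = α_i − g_i = 0, so g_i* = α_i.
NE contributions = (4.7, 4.1); G = 8.8.
W^NE = (Σα)·G − ½Σα_i² = 8.8² − ½·38.9 = 57.99.
Planner sets g_i = Σα_j = 8.8 for every i, so G^SO = 2·8.8 = 17.6.
W^SO = (Σα)·G^SO − ½·2·(Σα)² = (2/2)·8.8² = 77.44.
Deadweight loss = W^SO − W^NE = 19.45.

19.45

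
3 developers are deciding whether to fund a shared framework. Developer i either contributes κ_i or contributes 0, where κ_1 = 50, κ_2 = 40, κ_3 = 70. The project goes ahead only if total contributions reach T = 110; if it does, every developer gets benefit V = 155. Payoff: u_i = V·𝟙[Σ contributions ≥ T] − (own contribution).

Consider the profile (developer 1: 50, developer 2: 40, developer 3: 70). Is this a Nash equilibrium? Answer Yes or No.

No

Total = 160 ≥ 110: provided.
Developer 1 (pledges 50, payoff 105): dropping to 0 → total 110, payoff 155. Profitable deviation.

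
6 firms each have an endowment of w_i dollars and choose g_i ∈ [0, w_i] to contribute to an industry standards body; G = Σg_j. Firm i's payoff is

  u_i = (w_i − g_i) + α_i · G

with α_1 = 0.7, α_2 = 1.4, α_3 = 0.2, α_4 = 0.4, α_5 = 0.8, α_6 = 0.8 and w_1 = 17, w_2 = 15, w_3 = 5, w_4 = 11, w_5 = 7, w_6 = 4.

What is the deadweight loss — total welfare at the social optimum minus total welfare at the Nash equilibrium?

∂u_i/∂g_i = α_i − 1, so firm i contributes w_i if α_i > 1, else 0.
α_i > 1 for i ∈ {2}; NE contributions (0, 15, 0, 0, 0, 0), G = 15.
W^NE = Σw_i − G^NE + (Σα_i)·G^NE = 59 + 3.3·15 = 108.5.
Planner: ∂(Σu_j)/∂g_i = Σα_j − 1 = 3.3 > 0, so everyone contributes w_i; G^SO = 59, W^SO = 59 + 3.3·59 = 253.7.
Deadweight loss = 145.2.

145.2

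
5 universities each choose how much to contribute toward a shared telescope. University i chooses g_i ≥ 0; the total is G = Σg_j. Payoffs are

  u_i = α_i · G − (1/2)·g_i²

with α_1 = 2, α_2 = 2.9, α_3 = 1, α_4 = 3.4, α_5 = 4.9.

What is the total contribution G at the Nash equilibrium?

University i's FOC: ∂u_i/∂g_i = α_i − g_i = 0, so g_i* = α_i.
NE contributions = (2, 2.9, 1, 3.4, 4.9); G = 14.2.

14.2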